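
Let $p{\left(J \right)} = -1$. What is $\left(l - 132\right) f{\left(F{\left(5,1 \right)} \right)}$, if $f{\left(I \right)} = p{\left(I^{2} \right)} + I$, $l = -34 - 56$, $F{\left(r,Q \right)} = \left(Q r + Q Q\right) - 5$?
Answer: $0$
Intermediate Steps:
$F{\left(r,Q \right)} = -5 + Q^{2} + Q r$ ($F{\left(r,Q \right)} = \left(Q r + Q^{2}\right) - 5 = \left(Q^{2} + Q r\right) - 5 = -5 + Q^{2} + Q r$)
$l = -90$
$f{\left(I \right)} = -1 + I$
$\left(l - 132\right) f{\left(F{\left(5,1 \right)} \right)} = \left(-90 - 132\right) \left(-1 + \left(-5 + 1^{2} + 1 \cdot 5\right)\right) = - 222 \left(-1 + \left(-5 + 1 + 5\right)\right) = - 222 \left(-1 + 1\right) = \left(-222\right) 0 = 0$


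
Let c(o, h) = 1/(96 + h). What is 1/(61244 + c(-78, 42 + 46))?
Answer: 184/11268897 ≈ 1.6328e-5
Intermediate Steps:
1/(61244 + c(-78, 42 + 46)) = 1/(61244 + 1/(96 + (42 + 46))) = 1/(61244 + 1/(96 + 88)) = 1/(61244 + 1/184) = 1/(11268897/184) = 184/11268897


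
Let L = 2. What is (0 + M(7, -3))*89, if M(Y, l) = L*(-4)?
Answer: -712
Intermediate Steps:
M(Y, l) = -8 (M(Y, l) = 2*(-4) = -8)
(0 + M(7, -3))*89 = (0 - 8)*89 = -8*89 = -712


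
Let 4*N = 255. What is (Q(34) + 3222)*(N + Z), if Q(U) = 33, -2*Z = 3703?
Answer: -23276505/4 ≈ -5.8191e+6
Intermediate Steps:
N = 255/4 (N = (1/4)*255 = 255/4 ≈ 63.750)
Z = -3703/2 (Z = -1/2*3703 = -3703/2 ≈ -1851.5)
(Q(34) + 3222)*(N + Z) = (33 + 3222)*(255/4 - 3703/2) = 3255*(-7151/4) = -23276505/4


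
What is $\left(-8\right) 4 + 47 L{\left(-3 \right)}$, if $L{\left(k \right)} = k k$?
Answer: $391$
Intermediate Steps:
$L{\left(k \right)} = k^{2}$
$\left(-8\right) 4 + 47 L{\left(-3 \right)} = \left(-8\right) 4 + 47 \left(-3\right)^{2} = -32 + 47 \cdot 9 = -32 + 423 = 391$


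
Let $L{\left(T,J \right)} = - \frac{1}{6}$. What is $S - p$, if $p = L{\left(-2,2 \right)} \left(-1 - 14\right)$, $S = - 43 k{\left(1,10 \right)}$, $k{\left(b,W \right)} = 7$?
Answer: $- \frac{607}{2} \approx -303.5$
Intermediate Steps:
$L{\left(T,J \right)} = - \frac{1}{6}$ ($L{\left(T,J \right)} = \left(-1\right) \frac{1}{6} = - \frac{1}{6}$)
$S = -301$ ($S = \left(-43\right) 7 = -301$)
$p = \frac{5}{2}$ ($p = - \frac{-1 - 14}{6} = \left(- \frac{1}{6}\right) \left(-15\right) = \frac{5}{2} \approx 2.5$)
$S - p = -301 - \frac{5}{2} = - \frac{607}{2}$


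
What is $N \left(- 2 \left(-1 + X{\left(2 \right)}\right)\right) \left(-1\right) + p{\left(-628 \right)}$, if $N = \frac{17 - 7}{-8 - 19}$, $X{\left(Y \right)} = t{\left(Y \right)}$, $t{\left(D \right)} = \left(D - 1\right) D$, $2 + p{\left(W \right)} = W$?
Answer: $- \frac{17030}{27} \approx -630.74$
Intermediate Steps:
$p{\left(W \right)} = -2 + W$
$t{\left(D \right)} = D \left(-1 + D\right)$ ($t{\left(D \right)} = \left(-1 + D\right) D = D \left(-1 + D\right)$)
$X{\left(Y \right)} = Y \left(-1 + Y\right)$
$N = - \frac{10}{27}$ ($N = \frac{10}{-27} = 10 \left(- \frac{1}{27}\right) = - \frac{10}{27} \approx -0.37037$)
$N \left(- 2 \left(-1 + X{\left(2 \right)}\right)\right) \left(-1\right) + p{\left(-628 \right)} = - \frac{10 \left(- 2 \left(-1 + 2 \left(-1 + 2\right)\right)\right)}{27} \left(-1\right) - 630 = - \frac{10 \left(- 2 \left(-1 + 2 \cdot 1\right)\right)}{27} \left(-1\right) - 630 = - \frac{10 \left(- 2 \left(-1 + 2\right)\right)}{27} \left(-1\right) - 630 = - \frac{10 \left(\left(-2\right) 1\right)}{27} \left(-1\right) - 630 = \left(- \frac{10}{27}\right) \left(-2\right) \left(-1\right) - 630 = \frac{20}{27} \left(-1\right) - 630 = - \frac{20}{27} - 630 = - \frac{17030}{27}$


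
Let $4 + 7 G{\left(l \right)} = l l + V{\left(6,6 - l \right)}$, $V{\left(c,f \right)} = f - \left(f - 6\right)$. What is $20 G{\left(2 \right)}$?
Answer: $\frac{120}{7} \approx 17.143$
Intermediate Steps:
$V{\left(c,f \right)} = 6$ ($V{\left(c,f \right)} = f - \left(f - 6\right) = f - \left(-6 + f\right) = 6$)
$G{\left(l \right)} = \frac{2}{7} + \frac{l^{2}}{7}$ ($G{\left(l \right)} = - \frac{4}{7} + \frac{l l + 6}{7} = - \frac{4}{7} + \frac{l^{2} + 6}{7} = - \frac{4}{7} + \frac{6 + l^{2}}{7} = - \frac{4}{7} + \left(\frac{6}{7} + \frac{l^{2}}{7}\right) = \frac{2}{7} + \frac{l^{2}}{7}$)
$20 G{\left(2 \right)} = 20 \left(\frac{2}{7} + \frac{2^{2}}{7}\right) = 20 \left(\frac{2}{7} + \frac{1}{7} \cdot 4\right) = 20 \left(\frac{2}{7} + \frac{4}{7}\right) = 20 \cdot \frac{6}{7} = \frac{120}{7}$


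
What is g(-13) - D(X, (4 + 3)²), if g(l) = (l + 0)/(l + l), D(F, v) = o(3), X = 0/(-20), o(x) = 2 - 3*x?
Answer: 15/2 ≈ 7.5000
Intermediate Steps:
X = 0 (X = 0*(-1/20) = 0)
D(F, v) = -7 (D(F, v) = 2 - 3*3 = 2 - 9 = -7)
g(l) = ½ (g(l) = l/((2*l)) = l*(1/(2*l)) = ½)
g(-13) - D(X, (4 + 3)²) = ½ - 1*(-7) = ½ + 7 = 15/2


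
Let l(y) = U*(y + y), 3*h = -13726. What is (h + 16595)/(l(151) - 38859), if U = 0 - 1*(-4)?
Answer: -36059/112953 ≈ -0.31924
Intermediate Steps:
h = -13726/3 (h = (1/3)*(-13726) = -13726/3 ≈ -4575.3)
U = 4 (U = 0 + 4 = 4)
l(y) = 8*y (l(y) = 4*(y + y) = 4*(2*y) = 8*y)
(h + 16595)/(l(151) - 38859) = (-13726/3 + 16595)/(8*151 - 38859) = 36059/(3*(1208 - 38859)) = (36059/3)/(-37651) = (36059/3)*(-1/37651) = -36059/112953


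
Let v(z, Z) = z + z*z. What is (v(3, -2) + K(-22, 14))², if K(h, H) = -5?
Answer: 49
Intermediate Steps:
v(z, Z) = z + z²
(v(3, -2) + K(-22, 14))² = (3*(1 + 3) - 5)² = (3*4 - 5)² = (12 - 5)² = 7² = 49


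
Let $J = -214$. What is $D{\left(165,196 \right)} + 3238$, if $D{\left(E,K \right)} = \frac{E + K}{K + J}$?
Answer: $\frac{57923}{18} \approx 3217.9$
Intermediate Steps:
$D{\left(E,K \right)} = \frac{E + K}{-214 + K}$ ($D{\left(E,K \right)} = \frac{E + K}{K - 214} = \frac{E + K}{-214 + K}$)
$D{\left(165,196 \right)} + 3238 = \frac{165 + 196}{-214 + 196} + 3238 = \frac{1}{-18} \cdot 361 + 3238 = \left(- \frac{1}{18}\right) 361 + 3238 = - \frac{361}{18} + 3238 = \frac{57923}{18}$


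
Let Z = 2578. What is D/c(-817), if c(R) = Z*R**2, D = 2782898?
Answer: 1391449/860393321 ≈ 0.0016172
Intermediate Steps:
c(R) = 2578*R**2
D/c(-817) = 2782898/((2578*(-817)**2)) = 2782898/((2578*667489)) = 2782898/1720786642 = 2782898*(1/1720786642) = 1391449/860393321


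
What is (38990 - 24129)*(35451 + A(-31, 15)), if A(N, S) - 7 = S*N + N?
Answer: 519570282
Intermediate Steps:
A(N, S) = 7 + N + N*S (A(N, S) = 7 + (S*N + N) = 7 + (N*S + N) = 7 + (N + N*S) = 7 + N + N*S)
(38990 - 24129)*(35451 + A(-31, 15)) = (38990 - 24129)*(35451 + (7 - 31 - 31*15)) = 14861*(35451 + (7 - 31 - 465)) = 14861*(35451 - 489) = 14861*34962 = 519570282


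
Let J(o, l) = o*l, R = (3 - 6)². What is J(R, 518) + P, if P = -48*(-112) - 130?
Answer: 9908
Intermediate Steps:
R = 9 (R = (-3)² = 9)
P = 5246 (P = 5376 - 130 = 5246)
J(o, l) = l*o
J(R, 518) + P = 518*9 + 5246 = 4662 + 5246 = 9908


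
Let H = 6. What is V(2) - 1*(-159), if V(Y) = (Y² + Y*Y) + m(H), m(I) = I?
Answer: 173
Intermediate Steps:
V(Y) = 6 + 2*Y² (V(Y) = (Y² + Y*Y) + 6 = (Y² + Y²) + 6 = 2*Y² + 6 = 6 + 2*Y²)
V(2) - 1*(-159) = (6 + 2*2²) - 1*(-159) = (6 + 2*4) + 159 = (6 + 8) + 159 = 14 + 159 = 173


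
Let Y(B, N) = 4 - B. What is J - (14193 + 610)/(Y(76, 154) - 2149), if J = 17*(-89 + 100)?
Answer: 430130/2221 ≈ 193.67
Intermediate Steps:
J = 187 (J = 17*11 = 187)
J - (14193 + 610)/(Y(76, 154) - 2149) = 187 - (14193 + 610)/((4 - 1*76) - 2149) = 187 - 14803/((4 - 76) - 2149) = 187 - 14803/(-72 - 2149) = 187 - 14803/(-2221) = 187 - 14803*(-1)/2221 = 187 - 1*(-14803/2221) = 187 + 14803/2221 = 430130/2221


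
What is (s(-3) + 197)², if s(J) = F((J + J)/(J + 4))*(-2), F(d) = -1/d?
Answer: 348100/9 ≈ 38678.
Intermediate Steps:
s(J) = (4 + J)/J (s(J) = -1/((J + J)/(J + 4))*(-2) = -1/((2*J)/(4 + J))*(-2) = -1/(2*J/(4 + J))*(-2) = -(4 + J)/(2*J)*(-2) = (4 + J)/J)
(s(-3) + 197)² = ((4 - 3)/(-3) + 197)² = (-⅓*1 + 197)² = (-⅓ + 197)² = (590/3)² = 348100/9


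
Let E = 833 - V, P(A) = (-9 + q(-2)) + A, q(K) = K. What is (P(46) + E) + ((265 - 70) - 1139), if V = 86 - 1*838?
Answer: 676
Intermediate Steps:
V = -752 (V = 86 - 838 = -752)
P(A) = -11 + A (P(A) = (-9 - 2) + A = -11 + A)
E = 1585 (E = 833 - 1*(-752) = 833 + 752 = 1585)
(P(46) + E) + ((265 - 70) - 1139) = ((-11 + 46) + 1585) + ((265 - 70) - 1139) = (35 + 1585) + (195 - 1139) = 1620 - 944 = 676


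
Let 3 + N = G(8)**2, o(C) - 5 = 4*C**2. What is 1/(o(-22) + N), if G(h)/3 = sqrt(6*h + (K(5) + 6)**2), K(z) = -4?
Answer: 1/2406 ≈ 0.00041563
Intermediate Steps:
o(C) = 5 + 4*C**2
G(h) = 3*sqrt(4 + 6*h) (G(h) = 3*sqrt(6*h + (-4 + 6)**2) = 3*sqrt(6*h + 2**2) = 3*sqrt(6*h + 4) = 3*sqrt(4 + 6*h))
N = 465 (N = -3 + (3*sqrt(4 + 6*8))**2 = -3 + (3*sqrt(4 + 48))**2 = -3 + (3*sqrt(52))**2 = -3 + (3*(2*sqrt(13)))**2 = -3 + (6*sqrt(13))**2 = -3 + 468 = 465)
1/(o(-22) + N) = 1/((5 + 4*(-22)**2) + 465) = 1/((5 + 4*484) + 465) = 1/((5 + 1936) + 465) = 1/(1941 + 465) = 1/2406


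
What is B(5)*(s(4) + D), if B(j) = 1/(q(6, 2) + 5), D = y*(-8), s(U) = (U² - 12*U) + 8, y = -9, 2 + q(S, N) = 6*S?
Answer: 16/13 ≈ 1.2308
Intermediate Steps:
q(S, N) = -2 + 6*S
s(U) = 8 + U² - 12*U
D = 72 (D = -9*(-8) = 72)
B(j) = 1/39 (B(j) = 1/((-2 + 6*6) + 5) = 1/((-2 + 36) + 5) = 1/(34 + 5) = 1/39)
B(5)*(s(4) + D) = ((8 + 4² - 12*4) + 72)/39 = ((8 + 16 - 48) + 72)/39 = (-24 + 72)/39 = (1/39)*48 = 16/13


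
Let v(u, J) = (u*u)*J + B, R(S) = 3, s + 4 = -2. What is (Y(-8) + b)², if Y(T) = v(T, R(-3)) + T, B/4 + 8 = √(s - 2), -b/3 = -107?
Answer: 223601 + 7568*I*√2 ≈ 2.236e+5 + 10703.0*I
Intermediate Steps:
s = -6 (s = -4 - 2 = -6)
b = 321 (b = -3*(-107) = 321)
B = -32 + 8*I*√2 (B = -32 + 4*√(-6 - 2) = -32 + 4*√(-8) = -32 + 4*(2*I*√2) = -32 + 8*I*√2 ≈ -32.0 + 11.314*I)
v(u, J) = -32 + J*u² + 8*I*√2 (v(u, J) = (u*u)*J + (-32 + 8*I*√2) = u²*J + (-32 + 8*I*√2) = J*u² + (-32 + 8*I*√2) = -32 + J*u² + 8*I*√2)
Y(T) = -32 + T + 3*T² + 8*I*√2 (Y(T) = (-32 + 3*T² + 8*I*√2) + T = -32 + T + 3*T² + 8*I*√2)
(Y(-8) + b)² = ((-32 - 8 + 3*(-8)² + 8*I*√2) + 321)² = ((-32 - 8 + 3*64 + 8*I*√2) + 321)² = ((-32 - 8 + 192 + 8*I*√2) + 321)² = ((152 + 8*I*√2) + 321)² = (473 + 8*I*√2)²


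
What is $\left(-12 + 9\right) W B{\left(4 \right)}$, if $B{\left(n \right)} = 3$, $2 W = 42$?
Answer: $-189$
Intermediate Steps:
$W = 21$ ($W = \frac{1}{2} \cdot 42 = 21$)
$\left(-12 + 9\right) W B{\left(4 \right)} = \left(-12 + 9\right) 21 \cdot 3 = \left(-3\right) 21 \cdot 3 = \left(-63\right) 3 = -189$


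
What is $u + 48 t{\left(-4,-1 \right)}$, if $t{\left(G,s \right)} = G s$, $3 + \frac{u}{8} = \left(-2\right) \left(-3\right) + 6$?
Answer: $264$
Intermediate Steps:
$u = 72$ ($u = -24 + 8 \left(\left(-2\right) \left(-3\right) + 6\right) = -24 + 8 \left(6 + 6\right) = -24 + 8 \cdot 12 = -24 + 96 = 72$)
$u + 48 t{\left(-4,-1 \right)} = 72 + 48 \left(\left(-4\right) \left(-1\right)\right) = 72 + 48 \cdot 4 = 72 + 192 = 264$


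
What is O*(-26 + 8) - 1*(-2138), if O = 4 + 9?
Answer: 1904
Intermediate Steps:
O = 13
O*(-26 + 8) - 1*(-2138) = 13*(-26 + 8) - 1*(-2138) = 13*(-18) + 2138 = -234 + 2138 = 1904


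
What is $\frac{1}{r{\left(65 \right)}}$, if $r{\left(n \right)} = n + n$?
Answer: $\frac{1}{130} \approx 0.0076923$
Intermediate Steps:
$r{\left(n \right)} = 2 n$
$\frac{1}{r{\left(65 \right)}} = \frac{1}{2 \cdot 65} = \frac{1}{130}$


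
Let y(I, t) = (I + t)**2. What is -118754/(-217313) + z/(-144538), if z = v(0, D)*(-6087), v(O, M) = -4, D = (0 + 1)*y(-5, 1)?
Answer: 5936664364/15704993197 ≈ 0.37801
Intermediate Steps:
D = 16 (D = (0 + 1)*(-5 + 1)**2 = 1*(-4)**2 = 1*16 = 16)
z = 24348 (z = -4*(-6087) = 24348)
-118754/(-217313) + z/(-144538) = -118754/(-217313) + 24348/(-144538) = -118754*(-1/217313) + 24348*(-1/144538) = 118754/217313 - 12174/72269 = 5936664364/15704993197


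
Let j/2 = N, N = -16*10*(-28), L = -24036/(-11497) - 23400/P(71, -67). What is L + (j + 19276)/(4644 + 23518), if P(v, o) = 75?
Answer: -50008682622/161889257 ≈ -308.91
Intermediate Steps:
L = -3563028/11497 (L = -24036/(-11497) - 23400/75 = -24036*(-1/11497) - 23400*1/75 = 24036/11497 - 312 = -3563028/11497 ≈ -309.91)
N = 4480 (N = -160*(-28) = 4480)
j = 8960 (j = 2*4480 = 8960)
L + (j + 19276)/(4644 + 23518) = -3563028/11497 + (8960 + 19276)/(4644 + 23518) = -3563028/11497 + 28236/28162 = -3563028/11497 + 28236*(1/28162) = -3563028/11497 + 14118/14081 = -50008682622/161889257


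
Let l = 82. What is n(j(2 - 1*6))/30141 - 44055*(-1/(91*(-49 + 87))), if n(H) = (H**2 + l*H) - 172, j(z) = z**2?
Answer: 1332689123/104227578 ≈ 12.786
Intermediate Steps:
n(H) = -172 + H**2 + 82*H (n(H) = (H**2 + 82*H) - 172 = -172 + H**2 + 82*H)
n(j(2 - 1*6))/30141 - 44055*(-1/(91*(-49 + 87))) = (-172 + ((2 - 1*6)**2)**2 + 82*(2 - 1*6)**2)/30141 - 44055*(-1/(91*(-49 + 87))) = (-172 + ((2 - 6)**2)**2 + 82*(2 - 6)**2)*(1/30141) - 44055/((-91*38)) = (-172 + ((-4)**2)**2 + 82*(-4)**2)*(1/30141) - 44055/(-3458) = (-172 + 16**2 + 82*16)*(1/30141) - 44055*(-1/3458) = (-172 + 256 + 1312)*(1/30141) + 44055/3458 = 1396*(1/30141) + 44055/3458 = 1396/30141 + 44055/3458 = 1332689123/104227578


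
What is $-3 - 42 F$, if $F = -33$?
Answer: $1383$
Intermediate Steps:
$-3 - 42 F = -3 - -1386 = -3 + 1386 = 1383$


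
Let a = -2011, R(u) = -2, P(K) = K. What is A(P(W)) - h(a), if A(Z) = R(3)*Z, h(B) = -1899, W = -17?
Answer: 1933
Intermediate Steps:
A(Z) = -2*Z
A(P(W)) - h(a) = -2*(-17) - 1*(-1899) = 34 + 1899 = 1933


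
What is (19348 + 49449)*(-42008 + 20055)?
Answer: -1510300541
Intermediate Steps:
(19348 + 49449)*(-42008 + 20055) = 68797*(-21953) = -1510300541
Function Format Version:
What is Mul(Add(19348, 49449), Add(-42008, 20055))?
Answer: -1510300541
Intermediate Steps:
Mul(Add(19348, 49449), Add(-42008, 20055)) = Mul(68797, -21953) = -1510300541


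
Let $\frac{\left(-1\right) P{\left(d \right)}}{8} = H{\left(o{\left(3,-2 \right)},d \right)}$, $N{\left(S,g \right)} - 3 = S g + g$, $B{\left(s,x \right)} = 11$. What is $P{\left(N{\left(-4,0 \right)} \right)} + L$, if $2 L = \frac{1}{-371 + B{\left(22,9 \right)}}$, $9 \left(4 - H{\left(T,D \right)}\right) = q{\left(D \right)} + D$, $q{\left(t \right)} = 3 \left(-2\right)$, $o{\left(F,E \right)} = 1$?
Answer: $- \frac{24961}{720} \approx -34.668$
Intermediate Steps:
$q{\left(t \right)} = -6$
$N{\left(S,g \right)} = 3 + g + S g$ ($N{\left(S,g \right)} = 3 + \left(S g + g\right) = 3 + \left(g + S g\right) = 3 + g + S g$)
$H{\left(T,D \right)} = \frac{14}{3} - \frac{D}{9}$ ($H{\left(T,D \right)} = 4 - \frac{-6 + D}{9} = 4 - \left(- \frac{2}{3} + \frac{D}{9}\right) = \frac{14}{3} - \frac{D}{9}$)
$L = - \frac{1}{720}$ ($L = \frac{1}{2 \left(-371 + 11\right)} = \frac{1}{2 \left(-360\right)} = \frac{1}{2} \left(- \frac{1}{360}\right) = - \frac{1}{720} \approx -0.0013889$)
$P{\left(d \right)} = - \frac{112}{3} + \frac{8 d}{9}$ ($P{\left(d \right)} = - 8 \left(\frac{14}{3} - \frac{d}{9}\right) = - \frac{112}{3} + \frac{8 d}{9}$)
$P{\left(N{\left(-4,0 \right)} \right)} + L = \left(- \frac{112}{3} + \frac{8 \left(3 + 0 - 0\right)}{9}\right) - \frac{1}{720} = \left(- \frac{112}{3} + \frac{8 \left(3 + 0 + 0\right)}{9}\right) - \frac{1}{720} = \left(- \frac{112}{3} + \frac{8}{9} \cdot 3\right) - \frac{1}{720} = \left(- \frac{112}{3} + \frac{8}{3}\right) - \frac{1}{720} = - \frac{104}{3} - \frac{1}{720} = - \frac{24961}{720}$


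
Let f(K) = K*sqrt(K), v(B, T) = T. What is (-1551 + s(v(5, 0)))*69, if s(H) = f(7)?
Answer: -107019 + 483*sqrt(7) ≈ -1.0574e+5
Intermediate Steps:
f(K) = K**(3/2)
s(H) = 7*sqrt(7) (s(H) = 7**(3/2) = 7*sqrt(7))
(-1551 + s(v(5, 0)))*69 = (-1551 + 7*sqrt(7))*69 = -107019 + 483*sqrt(7)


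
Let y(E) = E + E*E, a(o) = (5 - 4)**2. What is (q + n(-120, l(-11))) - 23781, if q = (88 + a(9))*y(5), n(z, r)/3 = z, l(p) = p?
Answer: -21471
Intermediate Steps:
a(o) = 1 (a(o) = 1**2 = 1)
y(E) = E + E**2
n(z, r) = 3*z
q = 2670 (q = (88 + 1)*(5*(1 + 5)) = 89*(5*6) = 89*30 = 2670)
(q + n(-120, l(-11))) - 23781 = (2670 + 3*(-120)) - 23781 = (2670 - 360) - 23781 = 2310 - 23781 = -21471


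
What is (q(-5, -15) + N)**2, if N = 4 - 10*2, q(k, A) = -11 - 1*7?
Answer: 1156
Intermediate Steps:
q(k, A) = -18 (q(k, A) = -11 - 7 = -18)
N = -16 (N = 4 - 20 = -16)
(q(-5, -15) + N)**2 = (-18 - 16)**2 = (-34)**2 = 1156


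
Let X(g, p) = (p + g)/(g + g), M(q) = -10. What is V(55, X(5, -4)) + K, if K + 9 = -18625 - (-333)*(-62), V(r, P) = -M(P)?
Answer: -39270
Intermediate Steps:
X(g, p) = (g + p)/(2*g) (X(g, p) = (g + p)/((2*g)) = (g + p)*(1/(2*g)) = (g + p)/(2*g))
V(r, P) = 10 (V(r, P) = -1*(-10) = 10)
K = -39280 (K = -9 + (-18625 - (-333)*(-62)) = -9 + (-18625 - 1*20646) = -9 + (-18625 - 20646) = -9 - 39271 = -39280)
V(55, X(5, -4)) + K = 10 - 39280 = -39270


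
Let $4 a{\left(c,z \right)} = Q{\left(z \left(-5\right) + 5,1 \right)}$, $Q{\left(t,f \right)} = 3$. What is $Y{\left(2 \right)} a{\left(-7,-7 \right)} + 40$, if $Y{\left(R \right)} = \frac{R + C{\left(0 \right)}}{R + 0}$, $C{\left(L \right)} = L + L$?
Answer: $\frac{163}{4} \approx 40.75$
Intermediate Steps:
$C{\left(L \right)} = 2 L$
$Y{\left(R \right)} = 1$ ($Y{\left(R \right)} = \frac{R + 2 \cdot 0}{R + 0} = \frac{R + 0}{R} = \frac{R}{R} = 1$)
$a{\left(c,z \right)} = \frac{3}{4}$ ($a{\left(c,z \right)} = \frac{1}{4} \cdot 3 = \frac{3}{4}$)
$Y{\left(2 \right)} a{\left(-7,-7 \right)} + 40 = 1 \cdot \frac{3}{4} + 40 = \frac{3}{4} + 40 = \frac{163}{4}$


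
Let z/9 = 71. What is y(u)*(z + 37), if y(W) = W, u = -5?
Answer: -3380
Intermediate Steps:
z = 639 (z = 9*71 = 639)
y(u)*(z + 37) = -5*(639 + 37) = -5*676 = -3380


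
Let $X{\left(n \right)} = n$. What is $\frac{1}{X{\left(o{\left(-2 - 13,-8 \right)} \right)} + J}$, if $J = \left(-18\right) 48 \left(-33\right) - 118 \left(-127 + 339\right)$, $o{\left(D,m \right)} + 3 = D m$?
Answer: $\frac{1}{3613} \approx 0.00027678$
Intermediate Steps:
$o{\left(D,m \right)} = -3 + D m$
$J = 3496$ ($J = \left(-864\right) \left(-33\right) - 25016 = 28512 - 25016 = 3496$)
$\frac{1}{X{\left(o{\left(-2 - 13,-8 \right)} \right)} + J} = \frac{1}{\left(-3 + \left(-2 - 13\right) \left(-8\right)\right) + 3496} = \frac{1}{\left(-3 - -120\right) + 3496} = \frac{1}{\left(-3 + 120\right) + 3496} = \frac{1}{117 + 3496} = \frac{1}{3613}$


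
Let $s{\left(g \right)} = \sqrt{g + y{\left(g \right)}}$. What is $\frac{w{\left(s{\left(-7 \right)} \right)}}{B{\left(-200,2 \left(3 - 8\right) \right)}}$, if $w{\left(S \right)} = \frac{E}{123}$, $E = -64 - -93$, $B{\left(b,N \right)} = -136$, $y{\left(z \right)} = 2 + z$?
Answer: $- \frac{29}{16728} \approx -0.0017336$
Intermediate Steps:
$E = 29$ ($E = -64 + 93 = 29$)
$s{\left(g \right)} = \sqrt{2 + 2 g}$ ($s{\left(g \right)} = \sqrt{g + \left(2 + g\right)} = \sqrt{2 + 2 g}$)
$w{\left(S \right)} = \frac{29}{123}$
$\frac{w{\left(s{\left(-7 \right)} \right)}}{B{\left(-200,2 \left(3 - 8\right) \right)}} = \frac{29}{123 \left(-136\right)} = \frac{29}{123} \left(- \frac{1}{136}\right) = - \frac{29}{16728}$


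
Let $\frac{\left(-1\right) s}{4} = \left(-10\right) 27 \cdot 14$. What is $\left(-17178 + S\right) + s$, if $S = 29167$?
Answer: $27109$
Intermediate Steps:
$s = 15120$ ($s = - 4 \left(-10\right) 27 \cdot 14 = - 4 \left(\left(-270\right) 14\right) = \left(-4\right) \left(-3780\right) = 15120$)
$\left(-17178 + S\right) + s = \left(-17178 + 29167\right) + 15120 = 11989 + 15120 = 27109$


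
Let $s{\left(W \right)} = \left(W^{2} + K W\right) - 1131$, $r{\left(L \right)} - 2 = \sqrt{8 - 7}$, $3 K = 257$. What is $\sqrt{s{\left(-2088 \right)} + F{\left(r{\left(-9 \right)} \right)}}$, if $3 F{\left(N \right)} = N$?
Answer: $\sqrt{4179742} \approx 2044.4$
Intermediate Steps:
$K = \frac{257}{3}$ ($K = \frac{1}{3} \cdot 257 = \frac{257}{3} \approx 85.667$)
$r{\left(L \right)} = 3$ ($r{\left(L \right)} = 2 + \sqrt{8 - 7} = 2 + \sqrt{1} = 2 + 1 = 3$)
$F{\left(N \right)} = \frac{N}{3}$
$s{\left(W \right)} = -1131 + W^{2} + \frac{257 W}{3}$ ($s{\left(W \right)} = \left(W^{2} + \frac{257 W}{3}\right) - 1131 = -1131 + W^{2} + \frac{257 W}{3}$)
$\sqrt{s{\left(-2088 \right)} + F{\left(r{\left(-9 \right)} \right)}} = \sqrt{\left(-1131 + \left(-2088\right)^{2} + \frac{257}{3} \left(-2088\right)\right) + \frac{1}{3} \cdot 3} = \sqrt{\left(-1131 + 4359744 - 178872\right) + 1} = \sqrt{4179741 + 1} = \sqrt{4179742}$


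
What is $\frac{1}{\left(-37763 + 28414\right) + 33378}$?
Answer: $\frac{1}{24029} \approx 4.1616 \cdot 10^{-5}$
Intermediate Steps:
$\frac{1}{\left(-37763 + 28414\right) + 33378} = \frac{1}{-9349 + 33378} = \frac{1}{24029}$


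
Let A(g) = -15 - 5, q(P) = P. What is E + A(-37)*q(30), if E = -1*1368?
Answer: -1968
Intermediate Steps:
A(g) = -20
E = -1368
E + A(-37)*q(30) = -1368 - 20*30 = -1368 - 600 = -1968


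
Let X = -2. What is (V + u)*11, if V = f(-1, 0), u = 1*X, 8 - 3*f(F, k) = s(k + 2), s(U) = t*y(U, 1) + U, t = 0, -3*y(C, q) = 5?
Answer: 0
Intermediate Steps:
y(C, q) = -5/3 (y(C, q) = -1/3*5 = -5/3)
s(U) = U (s(U) = 0*(-5/3) + U = 0 + U = U)
f(F, k) = 2 - k/3 (f(F, k) = 8/3 - (k + 2)/3 = 8/3 - (2 + k)/3 = 8/3 + (-2/3 - k/3) = 2 - k/3)
u = -2 (u = 1*(-2) = -2)
V = 2 (V = 2 - 1/3*0 = 2 + 0 = 2)
(V + u)*11 = (2 - 2)*11 = 0*11 = 0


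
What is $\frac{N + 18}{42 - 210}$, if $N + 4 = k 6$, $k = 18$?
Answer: $- \frac{61}{84} \approx -0.72619$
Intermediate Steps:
$N = 104$ ($N = -4 + 18 \cdot 6 = -4 + 108 = 104$)
$\frac{N + 18}{42 - 210} = \frac{104 + 18}{42 - 210} = \frac{122}{-168} = 122 \left(- \frac{1}{168}\right) = - \frac{61}{84}$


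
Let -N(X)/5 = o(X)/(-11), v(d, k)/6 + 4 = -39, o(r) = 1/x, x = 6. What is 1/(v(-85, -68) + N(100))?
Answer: -66/17023 ≈ -0.0038771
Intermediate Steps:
o(r) = 1/6
v(d, k) = -258 (v(d, k) = -24 + 6*(-39) = -24 - 234 = -258)
N(X) = 5/66 (N(X) = -5/(6*(-11)) = -5*(-1)/(6*11) = -5*(-1/66) = 5/66)
1/(v(-85, -68) + N(100)) = 1/(-258 + 5/66) = 1/(-17023/66) = -66/17023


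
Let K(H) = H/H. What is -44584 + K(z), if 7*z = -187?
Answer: -44583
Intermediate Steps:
z = -187/7 (z = (⅐)*(-187) = -187/7 ≈ -26.714)
K(H) = 1
-44584 + K(z) = -44584 + 1 = -44583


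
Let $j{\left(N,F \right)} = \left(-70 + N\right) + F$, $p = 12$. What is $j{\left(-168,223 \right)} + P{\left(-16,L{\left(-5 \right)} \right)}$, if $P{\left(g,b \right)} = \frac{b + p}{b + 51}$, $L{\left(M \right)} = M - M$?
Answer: $- \frac{251}{17} \approx -14.765$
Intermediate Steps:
$L{\left(M \right)} = 0$
$P{\left(g,b \right)} = \frac{12 + b}{51 + b}$ ($P{\left(g,b \right)} = \frac{b + 12}{b + 51} = \frac{12 + b}{51 + b}$)
$j{\left(N,F \right)} = -70 + F + N$
$j{\left(-168,223 \right)} + P{\left(-16,L{\left(-5 \right)} \right)} = \left(-70 + 223 - 168\right) + \frac{12 + 0}{51 + 0} = -15 + \frac{1}{51} \cdot 12 = -15 + \frac{4}{17} = - \frac{251}{17}$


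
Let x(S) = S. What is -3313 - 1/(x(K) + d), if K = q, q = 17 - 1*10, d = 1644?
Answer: -5469764/1651 ≈ -3313.0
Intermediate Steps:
q = 7 (q = 17 - 10 = 7)
K = 7
-3313 - 1/(x(K) + d) = -3313 - 1/(7 + 1644) = -3313 - 1/1651 = -5469764/1651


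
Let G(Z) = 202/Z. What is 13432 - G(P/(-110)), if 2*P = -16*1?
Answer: 21309/2 ≈ 10655.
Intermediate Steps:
P = -8 (P = (-16*1)/2 = (½)*(-16) = -8)
13432 - G(P/(-110)) = 13432 - 202/((-8/(-110))) = 13432 - 202/((-8*(-1/110))) = 13432 - 202/4/55 = 13432 - 202*55/4 = 13432 - 1*5555/2 = 13432 - 5555/2 = 21309/2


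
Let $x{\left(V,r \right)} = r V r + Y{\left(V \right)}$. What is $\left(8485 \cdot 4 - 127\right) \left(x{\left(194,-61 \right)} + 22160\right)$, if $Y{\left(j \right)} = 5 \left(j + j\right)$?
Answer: $25223618862$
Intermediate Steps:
$Y{\left(j \right)} = 10 j$ ($Y{\left(j \right)} = 5 \cdot 2 j = 10 j$)
$x{\left(V,r \right)} = 10 V + V r^{2}$ ($x{\left(V,r \right)} = r V r + 10 V = V r r + 10 V = V r^{2} + 10 V = 10 V + V r^{2}$)
$\left(8485 \cdot 4 - 127\right) \left(x{\left(194,-61 \right)} + 22160\right) = \left(8485 \cdot 4 - 127\right) \left(194 \left(10 + \left(-61\right)^{2}\right) + 22160\right) = \left(33940 - 127\right) \left(194 \left(10 + 3721\right) + 22160\right) = 33813 \left(194 \cdot 3731 + 22160\right) = 33813 \left(723814 + 22160\right) = 33813 \cdot 745974 = 25223618862$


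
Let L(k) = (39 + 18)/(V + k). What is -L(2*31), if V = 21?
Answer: -57/83 ≈ -0.68675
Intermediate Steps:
L(k) = 57/(21 + k) (L(k) = (39 + 18)/(21 + k) = 57/(21 + k))
-L(2*31) = -57/(21 + 2*31) = -57/(21 + 62) = -57/83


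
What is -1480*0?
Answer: 0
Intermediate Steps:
-1480*0 = -296*0 = 0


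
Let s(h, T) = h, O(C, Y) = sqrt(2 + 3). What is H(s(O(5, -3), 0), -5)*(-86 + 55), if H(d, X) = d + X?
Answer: 155 - 31*sqrt(5) ≈ 85.682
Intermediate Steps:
O(C, Y) = sqrt(5)
H(d, X) = X + d
H(s(O(5, -3), 0), -5)*(-86 + 55) = (-5 + sqrt(5))*(-86 + 55) = (-5 + sqrt(5))*(-31) = 155 - 31*sqrt(5)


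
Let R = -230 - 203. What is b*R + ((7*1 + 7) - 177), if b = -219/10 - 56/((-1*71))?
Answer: 6374507/710 ≈ 8978.2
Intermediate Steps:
b = -14989/710 (b = -219*1/10 - 56/(-71) = -219/10 - 56*(-1/71) = -219/10 + 56/71 = -14989/710 ≈ -21.111)
R = -433
b*R + ((7*1 + 7) - 177) = -14989/710*(-433) + ((7*1 + 7) - 177) = 6490237/710 + ((7 + 7) - 177) = 6490237/710 + (14 - 177) = 6490237/710 - 163 = 6374507/710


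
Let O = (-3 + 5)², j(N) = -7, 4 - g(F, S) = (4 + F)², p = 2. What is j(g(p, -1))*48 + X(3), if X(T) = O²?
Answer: -320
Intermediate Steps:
g(F, S) = 4 - (4 + F)²
O = 4 (O = 2² = 4)
X(T) = 16 (X(T) = 4² = 16)
j(g(p, -1))*48 + X(3) = -7*48 + 16 = -336 + 16 = -320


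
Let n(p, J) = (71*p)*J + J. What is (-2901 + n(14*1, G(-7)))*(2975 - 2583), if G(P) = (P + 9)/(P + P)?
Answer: -1192912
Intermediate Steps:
G(P) = (9 + P)/(2*P) (G(P) = (9 + P)/((2*P)) = (9 + P)*(1/(2*P)) = (9 + P)/(2*P))
n(p, J) = J + 71*J*p (n(p, J) = 71*J*p + J = J + 71*J*p)
(-2901 + n(14*1, G(-7)))*(2975 - 2583) = (-2901 + ((½)*(9 - 7)/(-7))*(1 + 71*(14*1)))*(2975 - 2583) = (-2901 + ((½)*(-⅐)*2)*(1 + 71*14))*392 = (-2901 - (1 + 994)/7)*392 = (-2901 - ⅐*995)*392 = (-2901 - 995/7)*392 = -21302/7*392 = -1192912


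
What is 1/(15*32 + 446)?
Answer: 1/926 ≈ 0.0010799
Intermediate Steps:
1/(15*32 + 446) = 1/(480 + 446) = 1/926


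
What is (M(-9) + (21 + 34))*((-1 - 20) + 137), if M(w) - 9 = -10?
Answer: 6264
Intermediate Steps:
M(w) = -1 (M(w) = 9 - 10 = -1)
(M(-9) + (21 + 34))*((-1 - 20) + 137) = (-1 + (21 + 34))*((-1 - 20) + 137) = (-1 + 55)*(-21 + 137) = 54*116 = 6264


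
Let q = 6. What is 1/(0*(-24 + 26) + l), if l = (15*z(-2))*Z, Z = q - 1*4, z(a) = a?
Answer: -1/60 ≈ -0.016667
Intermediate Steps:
Z = 2 (Z = 6 - 1*4 = 6 - 4 = 2)
l = -60 (l = (15*(-2))*2 = -30*2 = -60)
1/(0*(-24 + 26) + l) = 1/(0*(-24 + 26) - 60) = 1/(0*2 - 60) = 1/(0 - 60) = 1/(-60) = -1/60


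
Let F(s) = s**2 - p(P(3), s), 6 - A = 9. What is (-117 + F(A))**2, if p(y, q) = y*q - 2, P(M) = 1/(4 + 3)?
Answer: 546121/49 ≈ 11145.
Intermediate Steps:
A = -3 (A = 6 - 1*9 = 6 - 9 = -3)
P(M) = 1/7
p(y, q) = -2 + q*y (p(y, q) = q*y - 2 = -2 + q*y)
F(s) = 2 + s**2 - s/7 (F(s) = s**2 - (-2 + s*(1/7)) = s**2 - (-2 + s/7) = s**2 + (2 - s/7) = 2 + s**2 - s/7)
(-117 + F(A))**2 = (-117 + (2 + (-3)**2 - 1/7*(-3)))**2 = (-117 + (2 + 9 + 3/7))**2 = (-117 + 80/7)**2 = (-739/7)**2 = 546121/49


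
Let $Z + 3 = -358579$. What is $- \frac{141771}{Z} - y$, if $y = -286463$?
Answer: $\frac{14674373891}{51226} \approx 2.8646 \cdot 10^{5}$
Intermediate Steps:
$Z = -358582$ ($Z = -3 - 358579 = -358582$)
$- \frac{141771}{Z} - y = - \frac{141771}{-358582} - -286463 = \left(-141771\right) \left(- \frac{1}{358582}\right) + 286463 = \frac{20253}{51226} + 286463 = \frac{14674373891}{51226}$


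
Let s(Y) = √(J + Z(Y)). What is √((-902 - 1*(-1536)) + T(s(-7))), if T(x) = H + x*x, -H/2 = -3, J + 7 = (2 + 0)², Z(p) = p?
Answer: 3*√70 ≈ 25.100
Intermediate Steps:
J = -3 (J = -7 + (2 + 0)² = -7 + 2² = -7 + 4 = -3)
H = 6 (H = -2*(-3) = 6)
s(Y) = √(-3 + Y)
T(x) = 6 + x² (T(x) = 6 + x*x = 6 + x²)
√((-902 - 1*(-1536)) + T(s(-7))) = √((-902 - 1*(-1536)) + (6 + (√(-3 - 7))²)) = √((-902 + 1536) + (6 + (√(-10))²)) = √(634 + (6 + (I*√10)²)) = √(634 + (6 - 10)) = √(634 - 4) = √630 = 3*√70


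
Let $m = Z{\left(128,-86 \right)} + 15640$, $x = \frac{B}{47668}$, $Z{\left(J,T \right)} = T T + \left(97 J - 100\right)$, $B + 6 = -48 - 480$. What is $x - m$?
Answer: $- \frac{842579835}{23834} \approx -35352.0$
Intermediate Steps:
$B = -534$ ($B = -6 - 528 = -534$)
$Z{\left(J,T \right)} = -100 + T^{2} + 97 J$ ($Z{\left(J,T \right)} = T^{2} + \left(-100 + 97 J\right) = -100 + T^{2} + 97 J$)
$x = - \frac{267}{23834}$ ($x = - \frac{534}{47668} = \left(-534\right) \frac{1}{47668} = - \frac{267}{23834} \approx -0.011202$)
$m = 35352$ ($m = \left(-100 + \left(-86\right)^{2} + 97 \cdot 128\right) + 15640 = \left(-100 + 7396 + 12416\right) + 15640 = 19712 + 15640 = 35352$)
$x - m = - \frac{267}{23834} - 35352 = - \frac{842579835}{23834}$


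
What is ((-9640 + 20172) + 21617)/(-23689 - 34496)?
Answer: -32149/58185 ≈ -0.55253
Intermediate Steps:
((-9640 + 20172) + 21617)/(-23689 - 34496) = (10532 + 21617)/(-58185) = 32149*(-1/58185) = -32149/58185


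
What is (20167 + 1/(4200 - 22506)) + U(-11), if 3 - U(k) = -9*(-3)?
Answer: 368737757/18306 ≈ 20143.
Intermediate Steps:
U(k) = -24 (U(k) = 3 - (-9)*(-3) = 3 - 1*27 = 3 - 27 = -24)
(20167 + 1/(4200 - 22506)) + U(-11) = (20167 + 1/(4200 - 22506)) - 24 = (20167 + 1/(-18306)) - 24 = (20167 - 1/18306) - 24 = 369177101/18306 - 24 = 368737757/18306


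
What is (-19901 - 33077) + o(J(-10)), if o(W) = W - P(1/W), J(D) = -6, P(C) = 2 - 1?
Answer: -52985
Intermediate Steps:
P(C) = 1
o(W) = -1 + W (o(W) = W - 1*1 = W - 1 = -1 + W)
(-19901 - 33077) + o(J(-10)) = (-19901 - 33077) + (-1 - 6) = -52978 - 7 = -52985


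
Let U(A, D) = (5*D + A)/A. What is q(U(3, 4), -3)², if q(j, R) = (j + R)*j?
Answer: 103684/81 ≈ 1280.0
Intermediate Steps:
U(A, D) = (A + 5*D)/A
q(j, R) = j*(R + j) (q(j, R) = (R + j)*j = j*(R + j))
q(U(3, 4), -3)² = (((3 + 5*4)/3)*(-3 + (3 + 5*4)/3))² = (((3 + 20)/3)*(-3 + (3 + 20)/3))² = (((⅓)*23)*(-3 + (⅓)*23))² = (23*(-3 + 23/3)/3)² = ((23/3)*(14/3))² = (322/9)² = 103684/81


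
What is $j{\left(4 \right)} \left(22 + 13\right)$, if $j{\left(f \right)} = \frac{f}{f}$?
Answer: $35$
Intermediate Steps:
$j{\left(f \right)} = 1$
$j{\left(4 \right)} \left(22 + 13\right) = 1 \left(22 + 13\right) = 1 \cdot 35 = 35$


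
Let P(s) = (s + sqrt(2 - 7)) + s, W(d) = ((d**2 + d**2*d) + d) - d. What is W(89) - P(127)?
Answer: 712636 - I*sqrt(5) ≈ 7.1264e+5 - 2.2361*I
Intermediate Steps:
W(d) = d**2 + d**3 (W(d) = ((d**2 + d**3) + d) - d = (d + d**2 + d**3) - d = d**2 + d**3)
P(s) = 2*s + I*sqrt(5) (P(s) = (s + sqrt(-5)) + s = (s + I*sqrt(5)) + s = 2*s + I*sqrt(5))
W(89) - P(127) = 89**2*(1 + 89) - (2*127 + I*sqrt(5)) = 7921*90 - (254 + I*sqrt(5)) = 712890 + (-254 - I*sqrt(5)) = 712636 - I*sqrt(5)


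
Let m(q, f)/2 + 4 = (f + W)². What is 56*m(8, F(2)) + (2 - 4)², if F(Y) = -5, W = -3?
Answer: 6724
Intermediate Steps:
m(q, f) = -8 + 2*(-3 + f)² (m(q, f) = -8 + 2*(f - 3)² = -8 + 2*(-3 + f)²)
56*m(8, F(2)) + (2 - 4)² = 56*(-8 + 2*(-3 - 5)²) + (2 - 4)² = 56*(-8 + 2*(-8)²) + (-2)² = 56*(-8 + 2*64) + 4 = 56*(-8 + 128) + 4 = 56*120 + 4 = 6720 + 4 = 6724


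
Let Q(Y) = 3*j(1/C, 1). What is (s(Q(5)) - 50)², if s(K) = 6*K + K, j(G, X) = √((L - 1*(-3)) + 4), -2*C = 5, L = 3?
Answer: 6910 - 2100*√10 ≈ 269.22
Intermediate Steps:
C = -5/2 (C = -½*5 = -5/2 ≈ -2.5000)
j(G, X) = √10 (j(G, X) = √((3 - 1*(-3)) + 4) = √((3 + 3) + 4) = √(6 + 4) = √10)
Q(Y) = 3*√10
s(K) = 7*K
(s(Q(5)) - 50)² = (7*(3*√10) - 50)² = (21*√10 - 50)² = (-50 + 21*√10)²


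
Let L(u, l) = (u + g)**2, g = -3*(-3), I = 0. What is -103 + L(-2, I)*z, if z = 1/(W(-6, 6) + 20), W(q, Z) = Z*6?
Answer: -817/8 ≈ -102.13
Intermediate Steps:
W(q, Z) = 6*Z
g = 9
z = 1/56 (z = 1/(6*6 + 20) = 1/(36 + 20) = 1/56 ≈ 0.017857)
L(u, l) = (9 + u)**2 (L(u, l) = (u + 9)**2 = (9 + u)**2)
-103 + L(-2, I)*z = -103 + (9 - 2)**2*(1/56) = -103 + 7**2*(1/56) = -103 + 49*(1/56) = -103 + 7/8 = -817/8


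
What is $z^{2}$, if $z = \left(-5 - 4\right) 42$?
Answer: $142884$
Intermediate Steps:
$z = -378$ ($z = \left(-5 - 4\right) 42 = \left(-9\right) 42 = -378$)
$z^{2} = \left(-378\right)^{2} = 142884$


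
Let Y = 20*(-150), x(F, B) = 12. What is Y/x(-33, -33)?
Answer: -250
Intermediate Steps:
Y = -3000
Y/x(-33, -33) = -3000/12 = -3000*1/12 = -250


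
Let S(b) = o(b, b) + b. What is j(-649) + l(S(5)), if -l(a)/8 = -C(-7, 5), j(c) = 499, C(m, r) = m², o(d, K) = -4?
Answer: 891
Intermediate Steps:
S(b) = -4 + b
l(a) = 392 (l(a) = -(-8)*(-7)² = -(-8)*49 = -8*(-49) = 392)
j(-649) + l(S(5)) = 499 + 392 = 891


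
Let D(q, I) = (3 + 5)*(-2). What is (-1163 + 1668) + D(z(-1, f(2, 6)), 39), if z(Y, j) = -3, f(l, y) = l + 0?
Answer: 489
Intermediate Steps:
f(l, y) = l
D(q, I) = -16 (D(q, I) = 8*(-2) = -16)
(-1163 + 1668) + D(z(-1, f(2, 6)), 39) = (-1163 + 1668) - 16 = 505 - 16 = 489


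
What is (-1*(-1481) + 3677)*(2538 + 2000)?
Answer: 23407004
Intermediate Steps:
(-1*(-1481) + 3677)*(2538 + 2000) = (1481 + 3677)*4538 = 5158*4538 = 23407004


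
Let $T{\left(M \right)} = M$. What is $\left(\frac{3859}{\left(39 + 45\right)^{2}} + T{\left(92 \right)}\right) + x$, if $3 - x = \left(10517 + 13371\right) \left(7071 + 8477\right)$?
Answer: $- \frac{2620672688765}{7056} \approx -3.7141 \cdot 10^{8}$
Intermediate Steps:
$x = -371410621$ ($x = 3 - \left(10517 + 13371\right) \left(7071 + 8477\right) = 3 - 23888 \cdot 15548 = 3 - 371410624 = -371410621$)
$\left(\frac{3859}{\left(39 + 45\right)^{2}} + T{\left(92 \right)}\right) + x = \left(\frac{3859}{\left(39 + 45\right)^{2}} + 92\right) - 371410621 = \left(\frac{3859}{84^{2}} + 92\right) - 371410621 = \left(\frac{3859}{7056} + 92\right) - 371410621 = \frac{653011}{7056} - 371410621 = - \frac{2620672688765}{7056}$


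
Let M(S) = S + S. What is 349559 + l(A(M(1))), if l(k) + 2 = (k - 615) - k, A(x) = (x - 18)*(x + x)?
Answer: 348942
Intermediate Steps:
M(S) = 2*S
A(x) = 2*x*(-18 + x) (A(x) = (-18 + x)*(2*x) = 2*x*(-18 + x))
l(k) = -617 (l(k) = -2 + ((k - 615) - k) = -2 + ((-615 + k) - k) = -2 - 615 = -617)
349559 + l(A(M(1))) = 349559 - 617 = 348942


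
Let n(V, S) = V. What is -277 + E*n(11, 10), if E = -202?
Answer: -2499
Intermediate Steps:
-277 + E*n(11, 10) = -277 - 202*11 = -277 - 2222 = -2499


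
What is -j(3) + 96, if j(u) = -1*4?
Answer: 100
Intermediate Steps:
j(u) = -4
-j(3) + 96 = -1*(-4) + 96 = 4 + 96 = 100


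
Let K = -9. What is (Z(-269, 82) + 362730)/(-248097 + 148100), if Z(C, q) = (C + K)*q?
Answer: -339934/99997 ≈ -3.3994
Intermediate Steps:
Z(C, q) = q*(-9 + C) (Z(C, q) = (C - 9)*q = (-9 + C)*q = q*(-9 + C))
(Z(-269, 82) + 362730)/(-248097 + 148100) = (82*(-9 - 269) + 362730)/(-248097 + 148100) = (82*(-278) + 362730)/(-99997) = (-22796 + 362730)*(-1/99997) = 339934*(-1/99997) = -339934/99997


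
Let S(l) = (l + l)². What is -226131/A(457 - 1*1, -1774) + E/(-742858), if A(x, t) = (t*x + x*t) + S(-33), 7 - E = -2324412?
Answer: -597090202585/199770859076 ≈ -2.9889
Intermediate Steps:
E = 2324419 (E = 7 - 1*(-2324412) = 7 + 2324412 = 2324419)
S(l) = 4*l² (S(l) = (2*l)² = 4*l²)
A(x, t) = 4356 + 2*t*x (A(x, t) = (t*x + x*t) + 4*(-33)² = (t*x + t*x) + 4*1089 = 2*t*x + 4356 = 4356 + 2*t*x)
-226131/A(457 - 1*1, -1774) + E/(-742858) = -226131/(4356 + 2*(-1774)*(457 - 1*1)) + 2324419/(-742858) = -226131/(4356 + 2*(-1774)*(457 - 1)) + 2324419*(-1/742858) = -226131/(4356 + 2*(-1774)*456) - 2324419/742858 = -226131/(4356 - 1617888) - 2324419/742858 = -226131/(-1613532) - 2324419/742858 = -226131*(-1/1613532) - 2324419/742858 = 75377/537844 - 2324419/742858 = -597090202585/199770859076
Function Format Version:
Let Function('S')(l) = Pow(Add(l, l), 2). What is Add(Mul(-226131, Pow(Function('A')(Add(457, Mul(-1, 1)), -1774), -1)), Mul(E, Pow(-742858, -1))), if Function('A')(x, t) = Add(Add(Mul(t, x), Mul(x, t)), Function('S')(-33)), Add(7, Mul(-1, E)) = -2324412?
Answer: Rational(-597090202585, 199770859076) ≈ -2.9889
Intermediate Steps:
E = 2324419 (E = Add(7, Mul(-1, -2324412)) = Add(7, 2324412) = 2324419)
Function('S')(l) = Mul(4, Pow(l, 2)) (Function('S')(l) = Pow(Mul(2, l), 2) = Mul(4, Pow(l, 2)))
Function('A')(x, t) = Add(4356, Mul(2, t, x)) (Function('A')(x, t) = Add(Add(Mul(t, x), Mul(x, t)), Mul(4, Pow(-33, 2))) = Add(Add(Mul(t, x), Mul(t, x)), Mul(4, 1089)) = Add(Mul(2, t, x), 4356) = Add(4356, Mul(2, t, x)))
Add(Mul(-226131, Pow(Function('A')(Add(457, Mul(-1, 1)), -1774), -1)), Mul(E, Pow(-742858, -1))) = Add(Mul(-226131, Pow(Add(4356, Mul(2, -1774, Add(457, Mul(-1, 1)))), -1)), Mul(2324419, Pow(-742858, -1))) = Add(Mul(-226131, Pow(Add(4356, Mul(2, -1774, Add(457, -1))), -1)), Mul(2324419, Rational(-1, 742858))) = Add(Mul(-226131, Pow(Add(4356, Mul(2, -1774, 456)), -1)), Rational(-2324419, 742858)) = Add(Mul(-226131, Pow(Add(4356, -1617888), -1)), Rational(-2324419, 742858)) = Add(Mul(-226131, Pow(-1613532, -1)), Rational(-2324419, 742858)) = Add(Mul(-226131, Rational(-1, 1613532)), Rational(-2324419, 742858)) = Add(Rational(75377, 537844), Rational(-2324419, 742858)) = Rational(-597090202585, 199770859076)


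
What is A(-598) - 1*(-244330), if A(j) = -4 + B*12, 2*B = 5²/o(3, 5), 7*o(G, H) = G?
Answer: 244676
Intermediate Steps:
o(G, H) = G/7
B = 175/6 (B = (5²/(((⅐)*3)))/2 = (25/(3/7))/2 = (25*(7/3))/2 = (½)*(175/3) = 175/6 ≈ 29.167)
A(j) = 346 (A(j) = -4 + (175/6)*12 = -4 + 350 = 346)
A(-598) - 1*(-244330) = 346 - 1*(-244330) = 346 + 244330 = 244676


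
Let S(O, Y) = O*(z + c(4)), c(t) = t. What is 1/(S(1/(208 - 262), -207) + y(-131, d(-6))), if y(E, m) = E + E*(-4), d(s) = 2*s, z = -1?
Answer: 18/7073 ≈ 0.0025449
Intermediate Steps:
S(O, Y) = 3*O (S(O, Y) = O*(-1 + 4) = O*3 = 3*O)
y(E, m) = -3*E (y(E, m) = E - 4*E = -3*E)
1/(S(1/(208 - 262), -207) + y(-131, d(-6))) = 1/(3/(208 - 262) - 3*(-131)) = 1/(3/(-54) + 393) = 1/(3*(-1/54) + 393) = 1/(-1/18 + 393) = 1/(7073/18) = 18/7073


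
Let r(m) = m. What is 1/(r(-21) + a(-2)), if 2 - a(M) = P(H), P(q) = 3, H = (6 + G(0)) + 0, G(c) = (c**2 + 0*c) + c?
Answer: -1/22 ≈ -0.045455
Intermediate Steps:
G(c) = c + c**2 (G(c) = (c**2 + 0) + c = c**2 + c = c + c**2)
H = 6 (H = (6 + 0*(1 + 0)) + 0 = (6 + 0*1) + 0 = (6 + 0) + 0 = 6 + 0 = 6)
a(M) = -1 (a(M) = 2 - 1*3 = 2 - 3 = -1)
1/(r(-21) + a(-2)) = 1/(-21 - 1) = 1/(-22) = -1/22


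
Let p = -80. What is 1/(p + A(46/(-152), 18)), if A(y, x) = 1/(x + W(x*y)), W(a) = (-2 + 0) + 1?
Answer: -17/1359 ≈ -0.012509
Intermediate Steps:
W(a) = -1 (W(a) = -2 + 1 = -1)
A(y, x) = 1/(-1 + x) (A(y, x) = 1/(x - 1) = 1/(-1 + x))
1/(p + A(46/(-152), 18)) = 1/(-80 + 1/(-1 + 18)) = 1/(-80 + 1/17) = 1/(-1359/17) = -17/1359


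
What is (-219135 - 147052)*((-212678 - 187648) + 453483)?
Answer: -19465402359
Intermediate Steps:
(-219135 - 147052)*((-212678 - 187648) + 453483) = -366187*(-400326 + 453483) = -366187*53157 = -19465402359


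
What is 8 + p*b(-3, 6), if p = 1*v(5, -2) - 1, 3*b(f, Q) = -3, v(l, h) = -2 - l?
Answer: 16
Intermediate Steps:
b(f, Q) = -1 (b(f, Q) = (⅓)*(-3) = -1)
p = -8 (p = 1*(-2 - 1*5) - 1 = 1*(-2 - 5) - 1 = 1*(-7) - 1 = -7 - 1 = -8)
8 + p*b(-3, 6) = 8 - 8*(-1) = 8 + 8 = 16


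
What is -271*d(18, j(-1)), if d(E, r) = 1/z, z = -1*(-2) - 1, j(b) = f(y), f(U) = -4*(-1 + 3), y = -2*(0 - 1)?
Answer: -271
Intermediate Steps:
y = 2 (y = -2*(-1) = 2)
f(U) = -8 (f(U) = -4*2 = -8)
j(b) = -8
z = 1 (z = 2 - 1 = 1)
d(E, r) = 1 (d(E, r) = 1/1 = 1)
-271*d(18, j(-1)) = -271*1 = -271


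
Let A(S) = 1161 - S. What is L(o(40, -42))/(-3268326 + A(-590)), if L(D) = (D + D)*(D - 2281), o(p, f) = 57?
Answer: 13344/171925 ≈ 0.077615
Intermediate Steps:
L(D) = 2*D*(-2281 + D) (L(D) = (2*D)*(-2281 + D) = 2*D*(-2281 + D))
L(o(40, -42))/(-3268326 + A(-590)) = (2*57*(-2281 + 57))/(-3268326 + (1161 - 1*(-590))) = (2*57*(-2224))/(-3268326 + (1161 + 590)) = -253536/(-3268326 + 1751) = -253536/(-3266575) = -253536*(-1/3266575) = 13344/171925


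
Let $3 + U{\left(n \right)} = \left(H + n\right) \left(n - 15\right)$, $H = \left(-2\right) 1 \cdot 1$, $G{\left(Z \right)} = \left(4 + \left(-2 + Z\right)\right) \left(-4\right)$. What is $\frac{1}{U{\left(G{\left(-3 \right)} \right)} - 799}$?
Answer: $- \frac{1}{824} \approx -0.0012136$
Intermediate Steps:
$G{\left(Z \right)} = -8 - 4 Z$ ($G{\left(Z \right)} = \left(2 + Z\right) \left(-4\right) = -8 - 4 Z$)
$H = -2$ ($H = \left(-2\right) 1 = -2$)
$U{\left(n \right)} = -3 + \left(-15 + n\right) \left(-2 + n\right)$ ($U{\left(n \right)} = -3 + \left(-2 + n\right) \left(n - 15\right) = -3 + \left(-2 + n\right) \left(-15 + n\right) = -3 + \left(-15 + n\right) \left(-2 + n\right)$)
$\frac{1}{U{\left(G{\left(-3 \right)} \right)} - 799} = \frac{1}{\left(27 + \left(-8 - -12\right)^{2} - 17 \left(-8 - -12\right)\right) - 799} = \frac{1}{\left(27 + \left(-8 + 12\right)^{2} - 17 \left(-8 + 12\right)\right) - 799} = \frac{1}{\left(27 + 4^{2} - 68\right) - 799} = \frac{1}{\left(27 + 16 - 68\right) - 799} = \frac{1}{-25 - 799} = \frac{1}{-824} = - \frac{1}{824}$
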